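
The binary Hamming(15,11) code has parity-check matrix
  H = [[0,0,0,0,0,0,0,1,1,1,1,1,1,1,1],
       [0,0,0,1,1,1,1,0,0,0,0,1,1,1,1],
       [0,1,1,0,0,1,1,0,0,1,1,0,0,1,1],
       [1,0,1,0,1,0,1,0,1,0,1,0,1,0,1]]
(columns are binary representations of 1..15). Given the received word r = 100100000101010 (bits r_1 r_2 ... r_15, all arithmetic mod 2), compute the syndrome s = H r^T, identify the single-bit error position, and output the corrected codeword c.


s = (1, 1, 0, 1)^T, error position = 13, corrected codeword c = 100100000101110

Compute s = H r^T mod 2 one row at a time:
  s_1 = 0 + 0 + 1 + 0 + 1 + 0 + 1 + 0 = 3 ≡ 1 (mod 2).
  s_2 = 1 + 0 + 0 + 0 + 1 + 0 + 1 + 0 = 3 ≡ 1 (mod 2).
  s_3 = 0 + 0 + 0 + 0 + 1 + 0 + 1 + 0 = 2 ≡ 0 (mod 2).
  s_4 = 1 + 0 + 0 + 0 + 0 + 0 + 0 + 0 = 1 ≡ 1 (mod 2).
s = (1, 1, 0, 1)^T — this equals column 13 of H (binary 1101), so error is at position 13.
Correct: flip bit 13 of r = 100100000101010 to get c = 100100000101110.


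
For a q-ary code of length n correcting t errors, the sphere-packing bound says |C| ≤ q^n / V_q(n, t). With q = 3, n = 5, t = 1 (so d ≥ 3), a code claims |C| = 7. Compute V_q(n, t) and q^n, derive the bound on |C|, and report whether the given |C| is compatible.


V_q(n, t) = 11, q^n = 243, Hamming bound = 22, |C| = 7 ≤ bound (satisfied).

Step 1: Compute V_q(n, t) = Σ_{j=0}^1 C(n, j) (q−1)^j.
  j = 0: C(5,0)·(2)^0 = 1·1 = 1.
  j = 1: C(5,1)·(2)^1 = 5·2 = 10.
  V_q(n, t) = 1 + 10 = 11.
Step 2: q^n = 3^5 = 243.
Step 3: Hamming bound ⌊q^n / V_q(n,t)⌋ = ⌊243/11⌋ = 22.
Step 4: Compare |C| = 7 to 22: satisfied.
The claimed |C| lies below the Hamming bound.


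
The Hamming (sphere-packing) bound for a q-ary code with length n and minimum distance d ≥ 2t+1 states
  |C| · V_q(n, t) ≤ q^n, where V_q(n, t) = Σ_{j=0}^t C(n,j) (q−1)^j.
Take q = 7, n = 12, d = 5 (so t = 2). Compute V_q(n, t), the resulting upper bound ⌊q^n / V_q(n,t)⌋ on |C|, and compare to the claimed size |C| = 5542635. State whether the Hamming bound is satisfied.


V_q(n, t) = 2449, q^n = 13841287201, Hamming bound = 5651811, |C| = 5542635 ≤ bound (satisfied).

Step 1: Compute V_q(n, t) = Σ_{j=0}^2 C(n, j) (q−1)^j.
  j = 0: C(12,0)·(6)^0 = 1·1 = 1.
  j = 1: C(12,1)·(6)^1 = 12·6 = 72.
  j = 2: C(12,2)·(6)^2 = 66·36 = 2376.
  V_q(n, t) = 1 + 72 + 2376 = 2449.
Step 2: q^n = 7^12 = 13841287201.
Step 3: Hamming bound ⌊q^n / V_q(n,t)⌋ = ⌊13841287201/2449⌋ = 5651811.
Step 4: Compare |C| = 5542635 to 5651811: satisfied.
The claimed |C| lies below the Hamming bound.


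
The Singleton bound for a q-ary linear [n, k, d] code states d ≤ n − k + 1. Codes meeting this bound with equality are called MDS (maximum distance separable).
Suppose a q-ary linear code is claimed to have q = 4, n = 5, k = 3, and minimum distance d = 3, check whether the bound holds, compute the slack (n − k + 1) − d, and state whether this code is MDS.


Singleton RHS = n − k + 1 = 3, slack = 0, bound satisfied, MDS.

Singleton bound: d ≤ n − k + 1.
Here n = 5, k = 3, so n − k + 1 = 3.
Given d = 3, check d ≤ 3: YES.
Slack = (n − k + 1) − d = 0.
The code is MDS (slack = 0).
Description: the claimed parameters are [5, 3, 3]_4; such a code would be MDS (meets Singleton bound).


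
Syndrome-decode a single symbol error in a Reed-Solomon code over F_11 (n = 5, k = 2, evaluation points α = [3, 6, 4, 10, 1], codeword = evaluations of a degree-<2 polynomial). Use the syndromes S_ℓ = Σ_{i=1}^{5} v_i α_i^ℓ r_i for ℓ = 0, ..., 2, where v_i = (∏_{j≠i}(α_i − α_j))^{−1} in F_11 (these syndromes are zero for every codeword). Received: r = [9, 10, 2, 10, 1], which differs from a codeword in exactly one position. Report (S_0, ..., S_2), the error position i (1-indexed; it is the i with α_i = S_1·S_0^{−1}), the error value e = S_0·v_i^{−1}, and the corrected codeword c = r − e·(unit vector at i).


S = (10, 1, 10), error at position 4, error magnitude e = 6, c = [9, 10, 2, 4, 1].

Step 1: column multipliers v_i = (∏_{j≠i}(α_i − α_j))^{−1} mod 11.
  i = 1 (α = 3): (3−6)(3−4)(3−10)(3−1) = (−3)·(−1)·(−7)·2 = −42 ≡ 2, so v_1 = 2^{−1} = 6 (mod 11).
  i = 2 (α = 6): (6−3)(6−4)(6−10)(6−1) = 3·2·(−4)·5 = −120 ≡ 1, so v_2 = 1^{−1} = 1 (mod 11).
  i = 3 (α = 4): (4−3)(4−6)(4−10)(4−1) = 1·(−2)·(−6)·3 = 36 ≡ 3, so v_3 = 3^{−1} = 4 (mod 11).
  i = 4 (α = 10): (10−3)(10−6)(10−4)(10−1) = 7·4·6·9 = 1512 ≡ 5, so v_4 = 5^{−1} = 9 (mod 11).
  i = 5 (α = 1): (1−3)(1−6)(1−4)(1−10) = (−2)·(−5)·(−3)·(−9) = 270 ≡ 6, so v_5 = 6^{−1} = 2 (mod 11).
  v = [6, 1, 4, 9, 2].
Step 2: syndromes of r = [9, 10, 2, 10, 1] (all sums mod 11).
  S_0 = Σ v_i r_i = 6·9 + 1·10 + 4·2 + 9·10 + 2·1 = 164 ≡ 10.
  S_1 = Σ v_i α_i r_i = 6·3·9 + 1·6·10 + 4·4·2 + 9·10·10 + 2·1·1 = 1156 ≡ 1.
  α_i^2 mod 11 = [9, 3, 5, 1, 1].
  S_2 = Σ v_i α_i^2 r_i = 6·9·9 + 1·3·10 + 4·5·2 + 9·1·10 + 2·1·1 = 648 ≡ 10.
  S = (10, 1, 10) ≠ 0, so r is not a codeword (an error is present).
Step 3: locate the error. For a single error e at position i, S_ℓ = v_i·e·α_i^ℓ, so α_err = S_1/S_0.
  S_0^{−1} = 10^{−1} = 10 (mod 11), so α_err = 1·10 = 10 ≡ 10 = α_4. Error position i = 4.
  Consistency check: S_2/S_1 = 10·1 = 10 ≡ 10 = α_err ✓ (single-error assumption holds).
Step 4: error magnitude e = S_0/v_4 = S_0·∏_{j≠4}(α_4 − α_j) = 10·5 = 50 ≡ 6 (mod 11).
Step 5: correct position 4: c_4 = r_4 − e = 10 − 6 ≡ 4 (mod 11). Hence c = [9, 10, 2, 4, 1].
  Check: interpolating c through the α_i gives m(x) = 8 + 4·x (degree < 2) with m(α_i) = c_i for every i, so c is indeed a codeword.


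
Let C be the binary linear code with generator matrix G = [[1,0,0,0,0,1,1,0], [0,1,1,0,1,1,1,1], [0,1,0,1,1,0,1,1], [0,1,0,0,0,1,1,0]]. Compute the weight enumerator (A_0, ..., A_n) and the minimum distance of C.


Weight distribution: A_0 = 1, A_2 = 1, A_3 = 4, A_4 = 3, A_5 = 4, A_6 = 3. Minimum distance d = 2.

Enumerate all 2^4 = 16 messages m ∈ F_2^4.
For each, compute codeword c = mG in F_2^8, then tally its weight.
  m = 0000 → c = 00000000, weight = 0.
  m = 1000 → c = 10000110, weight = 3.
  m = 0100 → c = 01101111, weight = 6.
  m = 1100 → c = 11101001, weight = 5.
  m = 0010 → c = 01011011, weight = 5.
  m = 1010 → c = 11011101, weight = 6.
  m = 0110 → c = 00110100, weight = 3.
  m = 1110 → c = 10110010, weight = 4.
  m = 0001 → c = 01000110, weight = 3.
  m = 1001 → c = 11000000, weight = 2.
  m = 0101 → c = 00101001, weight = 3.
  m = 1101 → c = 10101111, weight = 6.
  m = 0011 → c = 00011101, weight = 4.
  m = 1011 → c = 10011011, weight = 5.
  m = 0111 → c = 01110010, weight = 4.
  m = 1111 → c = 11110100, weight = 5.
Tally weights:
  weight 0: 1 codewords.
  weight 2: 1 codewords.
  weight 3: 4 codewords.
  weight 4: 3 codewords.
  weight 5: 4 codewords.
  weight 6: 3 codewords.
Minimum distance d = smallest w > 0 with A_w > 0 = 2.
Sanity: Σ A_w = 16 = 2^4 = 16 ✓.


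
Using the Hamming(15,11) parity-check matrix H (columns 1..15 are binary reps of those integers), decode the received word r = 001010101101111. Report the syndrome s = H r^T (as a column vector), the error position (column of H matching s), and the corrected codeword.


s = (0, 0, 1, 0)^T, error position = 2, corrected codeword c = 011010101101111

Compute s = H r^T mod 2 one row at a time:
  s_1 = 0 + 1 + 1 + 0 + 1 + 1 + 1 + 1 = 6 ≡ 0 (mod 2).
  s_2 = 0 + 1 + 0 + 1 + 1 + 1 + 1 + 1 = 6 ≡ 0 (mod 2).
  s_3 = 0 + 1 + 0 + 1 + 1 + 0 + 1 + 1 = 5 ≡ 1 (mod 2).
  s_4 = 0 + 1 + 1 + 1 + 1 + 0 + 1 + 1 = 6 ≡ 0 (mod 2).
s = (0, 0, 1, 0)^T — this equals column 2 of H (binary 0010), so error is at position 2.
Correct: flip bit 2 of r = 001010101101111 to get c = 011010101101111.


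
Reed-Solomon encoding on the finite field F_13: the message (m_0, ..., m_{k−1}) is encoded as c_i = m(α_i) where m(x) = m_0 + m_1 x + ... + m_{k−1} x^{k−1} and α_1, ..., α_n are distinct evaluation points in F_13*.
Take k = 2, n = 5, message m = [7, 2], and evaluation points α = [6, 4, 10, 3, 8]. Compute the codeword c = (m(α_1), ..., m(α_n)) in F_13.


c = [6, 2, 1, 0, 10]

Message polynomial: m(x) = 7 + 2·x (mod 13).
For each evaluation point α_i, compute m(α_i) mod 13:
  α_1 = 6: Horner steps 2 → 6, so m(6) = 6.
  α_2 = 4: Horner steps 2 → 2, so m(4) = 2.
  α_3 = 10: Horner steps 2 → 1, so m(10) = 1.
  α_4 = 3: Horner steps 2 → 0, so m(3) = 0.
  α_5 = 8: Horner steps 2 → 10, so m(8) = 10.
Codeword c = [6, 2, 1, 0, 10] ∈ F_13^5.


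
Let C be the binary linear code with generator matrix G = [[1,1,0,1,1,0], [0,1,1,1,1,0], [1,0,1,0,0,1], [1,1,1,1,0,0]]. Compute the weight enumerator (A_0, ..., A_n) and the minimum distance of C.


Weight distribution: A_0 = 1, A_1 = 1, A_2 = 4, A_3 = 4, A_4 = 3, A_5 = 3. Minimum distance d = 1.

Enumerate all 2^4 = 16 messages m ∈ F_2^4.
For each, compute codeword c = mG in F_2^6, then tally its weight.
  m = 0000 → c = 000000, weight = 0.
  m = 1000 → c = 110110, weight = 4.
  m = 0100 → c = 011110, weight = 4.
  m = 1100 → c = 101000, weight = 2.
  m = 0010 → c = 101001, weight = 3.
  m = 1010 → c = 011111, weight = 5.
  m = 0110 → c = 110111, weight = 5.
  m = 1110 → c = 000001, weight = 1.
  m = 0001 → c = 111100, weight = 4.
  m = 1001 → c = 001010, weight = 2.
  m = 0101 → c = 100010, weight = 2.
  m = 1101 → c = 010100, weight = 2.
  m = 0011 → c = 010101, weight = 3.
  m = 1011 → c = 100011, weight = 3.
  m = 0111 → c = 001011, weight = 3.
  m = 1111 → c = 111101, weight = 5.
Tally weights:
  weight 0: 1 codewords.
  weight 1: 1 codewords.
  weight 2: 4 codewords.
  weight 3: 4 codewords.
  weight 4: 3 codewords.
  weight 5: 3 codewords.
Minimum distance d = smallest w > 0 with A_w > 0 = 1.
Sanity: Σ A_w = 16 = 2^4 = 16 ✓.


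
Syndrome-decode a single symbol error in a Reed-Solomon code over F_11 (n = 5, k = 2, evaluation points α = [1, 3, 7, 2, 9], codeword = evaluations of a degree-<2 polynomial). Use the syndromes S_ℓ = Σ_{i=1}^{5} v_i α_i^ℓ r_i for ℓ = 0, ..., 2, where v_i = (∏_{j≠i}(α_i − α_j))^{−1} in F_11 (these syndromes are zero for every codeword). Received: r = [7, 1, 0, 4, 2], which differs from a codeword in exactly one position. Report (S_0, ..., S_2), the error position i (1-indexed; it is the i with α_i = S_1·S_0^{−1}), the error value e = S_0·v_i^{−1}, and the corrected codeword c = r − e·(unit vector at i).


S = (8, 6, 10), error at position 5, error magnitude e = 8, c = [7, 1, 0, 4, 5].

Step 1: column multipliers v_i = (∏_{j≠i}(α_i − α_j))^{−1} mod 11.
  i = 1 (α = 1): (1−3)(1−7)(1−2)(1−9) = (−2)·(−6)·(−1)·(−8) = 96 ≡ 8, so v_1 = 8^{−1} = 7 (mod 11).
  i = 2 (α = 3): (3−1)(3−7)(3−2)(3−9) = 2·(−4)·1·(−6) = 48 ≡ 4, so v_2 = 4^{−1} = 3 (mod 11).
  i = 3 (α = 7): (7−1)(7−3)(7−2)(7−9) = 6·4·5·(−2) = −240 ≡ 2, so v_3 = 2^{−1} = 6 (mod 11).
  i = 4 (α = 2): (2−1)(2−3)(2−7)(2−9) = 1·(−1)·(−5)·(−7) = −35 ≡ 9, so v_4 = 9^{−1} = 5 (mod 11).
  i = 5 (α = 9): (9−1)(9−3)(9−7)(9−2) = 8·6·2·7 = 672 ≡ 1, so v_5 = 1^{−1} = 1 (mod 11).
  v = [7, 3, 6, 5, 1].
Step 2: syndromes of r = [7, 1, 0, 4, 2] (all sums mod 11).
  S_0 = Σ v_i r_i = 7·7 + 3·1 + 6·0 + 5·4 + 1·2 = 74 ≡ 8.
  S_1 = Σ v_i α_i r_i = 7·1·7 + 3·3·1 + 6·7·0 + 5·2·4 + 1·9·2 = 116 ≡ 6.
  α_i^2 mod 11 = [1, 9, 5, 4, 4].
  S_2 = Σ v_i α_i^2 r_i = 7·1·7 + 3·9·1 + 6·5·0 + 5·4·4 + 1·4·2 = 164 ≡ 10.
  S = (8, 6, 10) ≠ 0, so r is not a codeword (an error is present).
Step 3: locate the error. For a single error e at position i, S_ℓ = v_i·e·α_i^ℓ, so α_err = S_1/S_0.
  S_0^{−1} = 8^{−1} = 7 (mod 11), so α_err = 6·7 = 42 ≡ 9 = α_5. Error position i = 5.
  Consistency check: S_2/S_1 = 10·2 = 20 ≡ 9 = α_err ✓ (single-error assumption holds).
Step 4: error magnitude e = S_0/v_5 = S_0·∏_{j≠5}(α_5 − α_j) = 8·1 = 8 ≡ 8 (mod 11).
Step 5: correct position 5: c_5 = r_5 − e = 2 − 8 ≡ 5 (mod 11). Hence c = [7, 1, 0, 4, 5].
  Check: interpolating c through the α_i gives m(x) = 10 + 8·x (degree < 2) with m(α_i) = c_i for every i, so c is indeed a codeword.


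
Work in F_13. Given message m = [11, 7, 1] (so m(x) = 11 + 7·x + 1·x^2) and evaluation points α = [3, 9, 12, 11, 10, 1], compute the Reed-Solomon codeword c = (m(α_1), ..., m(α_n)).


c = [2, 12, 5, 1, 12, 6]

Message polynomial: m(x) = 11 + 7·x + 1·x^2 (mod 13).
For each evaluation point α_i, compute m(α_i) mod 13:
  α_1 = 3: Horner steps 1 → 10 → 2, so m(3) = 2.
  α_2 = 9: Horner steps 1 → 3 → 12, so m(9) = 12.
  α_3 = 12: Horner steps 1 → 6 → 5, so m(12) = 5.
  α_4 = 11: Horner steps 1 → 5 → 1, so m(11) = 1.
  α_5 = 10: Horner steps 1 → 4 → 12, so m(10) = 12.
  α_6 = 1: Horner steps 1 → 8 → 6, so m(1) = 6.
Codeword c = [2, 12, 5, 1, 12, 6] ∈ F_13^6.


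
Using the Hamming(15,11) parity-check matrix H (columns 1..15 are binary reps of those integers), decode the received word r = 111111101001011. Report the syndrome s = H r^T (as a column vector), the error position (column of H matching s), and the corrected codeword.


s = (0, 1, 0, 0)^T, error position = 4, corrected codeword c = 111011101001011

Compute s = H r^T mod 2 one row at a time:
  s_1 = 0 + 1 + 0 + 0 + 1 + 0 + 1 + 1 = 4 ≡ 0 (mod 2).
  s_2 = 1 + 1 + 1 + 1 + 1 + 0 + 1 + 1 = 7 ≡ 1 (mod 2).
  s_3 = 1 + 1 + 1 + 1 + 0 + 0 + 1 + 1 = 6 ≡ 0 (mod 2).
  s_4 = 1 + 1 + 1 + 1 + 1 + 0 + 0 + 1 = 6 ≡ 0 (mod 2).
s = (0, 1, 0, 0)^T — this equals column 4 of H (binary 0100), so error is at position 4.
Correct: flip bit 4 of r = 111111101001011 to get c = 111011101001011.


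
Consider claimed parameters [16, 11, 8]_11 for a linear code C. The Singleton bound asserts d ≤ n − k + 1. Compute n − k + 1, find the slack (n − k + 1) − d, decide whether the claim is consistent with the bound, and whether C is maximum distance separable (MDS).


Singleton RHS = n − k + 1 = 6, slack = -2, bound violated (no such code; not MDS).

Singleton bound: d ≤ n − k + 1.
Here n = 16, k = 11, so n − k + 1 = 6.
Given d = 8, check d ≤ 6: NO.
Slack = (n − k + 1) − d = -2.
The slack is negative: d = 8 exceeds n − k + 1 = 6 by 2, so the Singleton bound is violated and no linear [16, 11, 8]_11 code can exist. In particular it is not MDS (MDS requires d = n − k + 1 exactly).
Description: the claimed parameters are [16, 11, 8]_11; such a code would be impossible (violates the Singleton bound).


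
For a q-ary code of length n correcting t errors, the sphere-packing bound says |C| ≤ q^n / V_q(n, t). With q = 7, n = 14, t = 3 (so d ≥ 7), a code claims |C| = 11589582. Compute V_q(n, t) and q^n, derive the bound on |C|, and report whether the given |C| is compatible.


V_q(n, t) = 81985, q^n = 678223072849, Hamming bound = 8272526, |C| = 11589582 > bound (violated).

Step 1: Compute V_q(n, t) = Σ_{j=0}^3 C(n, j) (q−1)^j.
  j = 0: C(14,0)·(6)^0 = 1·1 = 1.
  j = 1: C(14,1)·(6)^1 = 14·6 = 84.
  j = 2: C(14,2)·(6)^2 = 91·36 = 3276.
  j = 3: C(14,3)·(6)^3 = 364·216 = 78624.
  V_q(n, t) = 1 + 84 + 3276 + 78624 = 81985.
Step 2: q^n = 7^14 = 678223072849.
Step 3: Hamming bound ⌊q^n / V_q(n,t)⌋ = ⌊678223072849/81985⌋ = 8272526.
Step 4: Compare |C| = 11589582 to 8272526: violated.
The claimed |C| lies above the Hamming bound, so no 7-ary code of length 14 with d ≥ 7 can have 11589582 codewords.


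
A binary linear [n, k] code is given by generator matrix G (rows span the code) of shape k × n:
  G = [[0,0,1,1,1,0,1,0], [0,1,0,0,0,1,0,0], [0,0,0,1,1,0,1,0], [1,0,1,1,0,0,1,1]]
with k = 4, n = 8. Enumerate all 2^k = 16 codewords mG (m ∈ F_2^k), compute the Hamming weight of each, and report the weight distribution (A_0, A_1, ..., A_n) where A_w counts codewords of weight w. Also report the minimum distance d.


Weight distribution: A_0 = 1, A_1 = 1, A_2 = 1, A_3 = 3, A_4 = 3, A_5 = 3, A_6 = 3, A_7 = 1. Minimum distance d = 1.

Enumerate all 2^4 = 16 messages m ∈ F_2^4.
For each, compute codeword c = mG in F_2^8, then tally its weight.
  m = 0000 → c = 00000000, weight = 0.
  m = 1000 → c = 00111010, weight = 4.
  m = 0100 → c = 01000100, weight = 2.
  m = 1100 → c = 01111110, weight = 6.
  m = 0010 → c = 00011010, weight = 3.
  m = 1010 → c = 00100000, weight = 1.
  m = 0110 → c = 01011110, weight = 5.
  m = 1110 → c = 01100100, weight = 3.
  m = 0001 → c = 10110011, weight = 5.
  m = 1001 → c = 10001001, weight = 3.
  m = 0101 → c = 11110111, weight = 7.
  m = 1101 → c = 11001101, weight = 5.
  m = 0011 → c = 10101001, weight = 4.
  m = 1011 → c = 10010011, weight = 4.
  m = 0111 → c = 11101101, weight = 6.
  m = 1111 → c = 11010111, weight = 6.
Tally weights:
  weight 0: 1 codewords.
  weight 1: 1 codewords.
  weight 2: 1 codewords.
  weight 3: 3 codewords.
  weight 4: 3 codewords.
  weight 5: 3 codewords.
  weight 6: 3 codewords.
  weight 7: 1 codewords.
Minimum distance d = smallest w > 0 with A_w > 0 = 1.
Sanity: Σ A_w = 16 = 2^4 = 16 ✓.


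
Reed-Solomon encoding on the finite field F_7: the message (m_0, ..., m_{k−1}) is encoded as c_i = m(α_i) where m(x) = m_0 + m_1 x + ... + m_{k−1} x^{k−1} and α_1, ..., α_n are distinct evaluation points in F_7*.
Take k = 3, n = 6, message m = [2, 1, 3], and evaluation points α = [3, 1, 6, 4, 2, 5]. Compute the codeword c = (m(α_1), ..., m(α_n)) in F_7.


c = [4, 6, 4, 5, 2, 5]

Message polynomial: m(x) = 2 + 1·x + 3·x^2 (mod 7).
For each evaluation point α_i, compute m(α_i) mod 7:
  α_1 = 3: Horner steps 3 → 3 → 4, so m(3) = 4.
  α_2 = 1: Horner steps 3 → 4 → 6, so m(1) = 6.
  α_3 = 6: Horner steps 3 → 5 → 4, so m(6) = 4.
  α_4 = 4: Horner steps 3 → 6 → 5, so m(4) = 5.
  α_5 = 2: Horner steps 3 → 0 → 2, so m(2) = 2.
  α_6 = 5: Horner steps 3 → 2 → 5, so m(5) = 5.
Codeword c = [4, 6, 4, 5, 2, 5] ∈ F_7^6.


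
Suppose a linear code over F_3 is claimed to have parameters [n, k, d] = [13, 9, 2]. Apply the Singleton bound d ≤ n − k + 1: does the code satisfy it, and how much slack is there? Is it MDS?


Singleton RHS = n − k + 1 = 5, slack = 3, bound satisfied, not MDS.

Singleton bound: d ≤ n − k + 1.
Here n = 13, k = 9, so n − k + 1 = 5.
Given d = 2, check d ≤ 5: YES.
Slack = (n − k + 1) − d = 3.
The code is NOT MDS (slack = 3 > 0).
Description: the claimed parameters are [13, 9, 2]_3; such a code would be non-MDS.


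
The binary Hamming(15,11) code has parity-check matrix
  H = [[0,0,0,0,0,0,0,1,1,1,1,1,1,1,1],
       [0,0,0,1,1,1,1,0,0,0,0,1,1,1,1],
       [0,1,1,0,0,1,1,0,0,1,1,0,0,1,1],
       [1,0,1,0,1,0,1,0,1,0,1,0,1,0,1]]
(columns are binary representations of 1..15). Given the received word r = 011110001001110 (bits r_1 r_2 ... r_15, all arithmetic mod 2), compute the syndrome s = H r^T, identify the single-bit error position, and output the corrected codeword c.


s = (0, 1, 1, 0)^T, error position = 6, corrected codeword c = 011111001001110

Compute s = H r^T mod 2 one row at a time:
  s_1 = 0 + 1 + 0 + 0 + 1 + 1 + 1 + 0 = 4 ≡ 0 (mod 2).
  s_2 = 1 + 1 + 0 + 0 + 1 + 1 + 1 + 0 = 5 ≡ 1 (mod 2).
  s_3 = 1 + 1 + 0 + 0 + 0 + 0 + 1 + 0 = 3 ≡ 1 (mod 2).
  s_4 = 0 + 1 + 1 + 0 + 1 + 0 + 1 + 0 = 4 ≡ 0 (mod 2).
s = (0, 1, 1, 0)^T — this equals column 6 of H (binary 0110), so error is at position 6.
Correct: flip bit 6 of r = 011110001001110 to get c = 011111001001110.


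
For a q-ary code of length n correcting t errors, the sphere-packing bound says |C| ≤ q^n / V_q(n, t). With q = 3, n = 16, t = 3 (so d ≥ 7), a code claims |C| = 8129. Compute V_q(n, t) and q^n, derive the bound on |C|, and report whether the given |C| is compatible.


V_q(n, t) = 4993, q^n = 43046721, Hamming bound = 8621, |C| = 8129 ≤ bound (satisfied).

Step 1: Compute V_q(n, t) = Σ_{j=0}^3 C(n, j) (q−1)^j.
  j = 0: C(16,0)·(2)^0 = 1·1 = 1.
  j = 1: C(16,1)·(2)^1 = 16·2 = 32.
  j = 2: C(16,2)·(2)^2 = 120·4 = 480.
  j = 3: C(16,3)·(2)^3 = 560·8 = 4480.
  V_q(n, t) = 1 + 32 + 480 + 4480 = 4993.
Step 2: q^n = 3^16 = 43046721.
Step 3: Hamming bound ⌊q^n / V_q(n,t)⌋ = ⌊43046721/4993⌋ = 8621.
Step 4: Compare |C| = 8129 to 8621: satisfied.
The claimed |C| lies below the Hamming bound.


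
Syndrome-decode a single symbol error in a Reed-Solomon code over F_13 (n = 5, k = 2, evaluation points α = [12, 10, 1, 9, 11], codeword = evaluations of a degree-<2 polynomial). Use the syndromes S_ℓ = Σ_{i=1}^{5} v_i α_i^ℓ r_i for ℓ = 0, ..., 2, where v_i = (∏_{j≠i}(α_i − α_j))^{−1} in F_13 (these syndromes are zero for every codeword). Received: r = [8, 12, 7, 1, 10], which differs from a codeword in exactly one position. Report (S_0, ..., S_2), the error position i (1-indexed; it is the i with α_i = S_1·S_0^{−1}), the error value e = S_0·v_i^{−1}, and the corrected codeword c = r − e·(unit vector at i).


S = (1, 1, 1), error at position 3, error magnitude e = 3, c = [8, 12, 4, 1, 10].

Step 1: column multipliers v_i = (∏_{j≠i}(α_i − α_j))^{−1} mod 13.
  i = 1 (α = 12): (12−10)(12−1)(12−9)(12−11) = 2·11·3·1 = 66 ≡ 1, so v_1 = 1^{−1} = 1 (mod 13).
  i = 2 (α = 10): (10−12)(10−1)(10−9)(10−11) = (−2)·9·1·(−1) = 18 ≡ 5, so v_2 = 5^{−1} = 8 (mod 13).
  i = 3 (α = 1): (1−12)(1−10)(1−9)(1−11) = (−11)·(−9)·(−8)·(−10) = 7920 ≡ 3, so v_3 = 3^{−1} = 9 (mod 13).
  i = 4 (α = 9): (9−12)(9−10)(9−1)(9−11) = (−3)·(−1)·8·(−2) = −48 ≡ 4, so v_4 = 4^{−1} = 10 (mod 13).
  i = 5 (α = 11): (11−12)(11−10)(11−1)(11−9) = (−1)·1·10·2 = −20 ≡ 6, so v_5 = 6^{−1} = 11 (mod 13).
  v = [1, 8, 9, 10, 11].
Step 2: syndromes of r = [8, 12, 7, 1, 10] (all sums mod 13).
  S_0 = Σ v_i r_i = 1·8 + 8·12 + 9·7 + 10·1 + 11·10 = 287 ≡ 1.
  S_1 = Σ v_i α_i r_i = 1·12·8 + 8·10·12 + 9·1·7 + 10·9·1 + 11·11·10 = 2419 ≡ 1.
  α_i^2 mod 13 = [1, 9, 1, 3, 4].
  S_2 = Σ v_i α_i^2 r_i = 1·1·8 + 8·9·12 + 9·1·7 + 10·3·1 + 11·4·10 = 1405 ≡ 1.
  S = (1, 1, 1) ≠ 0, so r is not a codeword (an error is present).
Step 3: locate the error. For a single error e at position i, S_ℓ = v_i·e·α_i^ℓ, so α_err = S_1/S_0.
  S_0^{−1} = 1^{−1} = 1 (mod 13), so α_err = 1·1 = 1 ≡ 1 = α_3. Error position i = 3.
  Consistency check: S_2/S_1 = 1·1 = 1 ≡ 1 = α_err ✓ (single-error assumption holds).
Step 4: error magnitude e = S_0/v_3 = S_0·∏_{j≠3}(α_3 − α_j) = 1·3 = 3 ≡ 3 (mod 13).
Step 5: correct position 3: c_3 = r_3 − e = 7 − 3 ≡ 4 (mod 13). Hence c = [8, 12, 4, 1, 10].
  Check: interpolating c through the α_i gives m(x) = 6 + 11·x (degree < 2) with m(α_i) = c_i for every i, so c is indeed a codeword.


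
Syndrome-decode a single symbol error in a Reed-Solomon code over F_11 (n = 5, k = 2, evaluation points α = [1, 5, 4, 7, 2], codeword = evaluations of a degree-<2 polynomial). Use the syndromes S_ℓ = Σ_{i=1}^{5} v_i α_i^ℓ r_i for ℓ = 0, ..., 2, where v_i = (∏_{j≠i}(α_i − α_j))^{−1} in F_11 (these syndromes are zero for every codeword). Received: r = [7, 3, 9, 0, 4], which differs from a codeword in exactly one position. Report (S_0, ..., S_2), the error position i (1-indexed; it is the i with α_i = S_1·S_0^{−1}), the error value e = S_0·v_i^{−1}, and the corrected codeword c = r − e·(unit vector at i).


S = (7, 2, 10), error at position 2, error magnitude e = 8, c = [7, 6, 9, 0, 4].

Step 1: column multipliers v_i = (∏_{j≠i}(α_i − α_j))^{−1} mod 11.
  i = 1 (α = 1): (1−5)(1−4)(1−7)(1−2) = (−4)·(−3)·(−6)·(−1) = 72 ≡ 6, so v_1 = 6^{−1} = 2 (mod 11).
  i = 2 (α = 5): (5−1)(5−4)(5−7)(5−2) = 4·1·(−2)·3 = −24 ≡ 9, so v_2 = 9^{−1} = 5 (mod 11).
  i = 3 (α = 4): (4−1)(4−5)(4−7)(4−2) = 3·(−1)·(−3)·2 = 18 ≡ 7, so v_3 = 7^{−1} = 8 (mod 11).
  i = 4 (α = 7): (7−1)(7−5)(7−4)(7−2) = 6·2·3·5 = 180 ≡ 4, so v_4 = 4^{−1} = 3 (mod 11).
  i = 5 (α = 2): (2−1)(2−5)(2−4)(2−7) = 1·(−3)·(−2)·(−5) = −30 ≡ 3, so v_5 = 3^{−1} = 4 (mod 11).
  v = [2, 5, 8, 3, 4].
Step 2: syndromes of r = [7, 3, 9, 0, 4] (all sums mod 11).
  S_0 = Σ v_i r_i = 2·7 + 5·3 + 8·9 + 3·0 + 4·4 = 117 ≡ 7.
  S_1 = Σ v_i α_i r_i = 2·1·7 + 5·5·3 + 8·4·9 + 3·7·0 + 4·2·4 = 409 ≡ 2.
  α_i^2 mod 11 = [1, 3, 5, 5, 4].
  S_2 = Σ v_i α_i^2 r_i = 2·1·7 + 5·3·3 + 8·5·9 + 3·5·0 + 4·4·4 = 483 ≡ 10.
  S = (7, 2, 10) ≠ 0, so r is not a codeword (an error is present).
Step 3: locate the error. For a single error e at position i, S_ℓ = v_i·e·α_i^ℓ, so α_err = S_1/S_0.
  S_0^{−1} = 7^{−1} = 8 (mod 11), so α_err = 2·8 = 16 ≡ 5 = α_2. Error position i = 2.
  Consistency check: S_2/S_1 = 10·6 = 60 ≡ 5 = α_err ✓ (single-error assumption holds).
Step 4: error magnitude e = S_0/v_2 = S_0·∏_{j≠2}(α_2 − α_j) = 7·9 = 63 ≡ 8 (mod 11).
Step 5: correct position 2: c_2 = r_2 − e = 3 − 8 ≡ 6 (mod 11). Hence c = [7, 6, 9, 0, 4].
  Check: interpolating c through the α_i gives m(x) = 10 + 8·x (degree < 2) with m(α_i) = c_i for every i, so c is indeed a codeword.


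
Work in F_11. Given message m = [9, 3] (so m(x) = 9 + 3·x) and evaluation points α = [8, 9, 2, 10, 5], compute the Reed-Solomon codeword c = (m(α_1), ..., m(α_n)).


c = [0, 3, 4, 6, 2]

Message polynomial: m(x) = 9 + 3·x (mod 11).
For each evaluation point α_i, compute m(α_i) mod 11:
  α_1 = 8: Horner steps 3 → 0, so m(8) = 0.
  α_2 = 9: Horner steps 3 → 3, so m(9) = 3.
  α_3 = 2: Horner steps 3 → 4, so m(2) = 4.
  α_4 = 10: Horner steps 3 → 6, so m(10) = 6.
  α_5 = 5: Horner steps 3 → 2, so m(5) = 2.
Codeword c = [0, 3, 4, 6, 2] ∈ F_11^5.


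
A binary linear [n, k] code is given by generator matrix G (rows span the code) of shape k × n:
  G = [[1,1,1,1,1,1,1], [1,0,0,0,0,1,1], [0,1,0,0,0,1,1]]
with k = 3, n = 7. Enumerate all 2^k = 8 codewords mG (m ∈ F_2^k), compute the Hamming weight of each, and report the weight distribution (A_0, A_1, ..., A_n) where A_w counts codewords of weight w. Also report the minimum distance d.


Weight distribution: A_0 = 1, A_2 = 1, A_3 = 2, A_4 = 2, A_5 = 1, A_7 = 1. Minimum distance d = 2.

Enumerate all 2^3 = 8 messages m ∈ F_2^3.
For each, compute codeword c = mG in F_2^7, then tally its weight.
  m = 000 → c = 0000000, weight = 0.
  m = 100 → c = 1111111, weight = 7.
  m = 010 → c = 1000011, weight = 3.
  m = 110 → c = 0111100, weight = 4.
  m = 001 → c = 0100011, weight = 3.
  m = 101 → c = 1011100, weight = 4.
  m = 011 → c = 1100000, weight = 2.
  m = 111 → c = 0011111, weight = 5.
Tally weights:
  weight 0: 1 codewords.
  weight 2: 1 codewords.
  weight 3: 2 codewords.
  weight 4: 2 codewords.
  weight 5: 1 codewords.
  weight 7: 1 codewords.
Minimum distance d = smallest w > 0 with A_w > 0 = 2.
Sanity: Σ A_w = 8 = 2^3 = 8 ✓.


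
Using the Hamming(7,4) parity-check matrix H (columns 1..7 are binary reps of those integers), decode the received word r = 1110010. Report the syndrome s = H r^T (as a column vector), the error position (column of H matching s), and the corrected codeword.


s = (1, 1, 0)^T, error position = 6, corrected codeword c = 1110000

Compute s = H r^T mod 2 one row at a time:
  s_1 = 0 + 0 + 1 + 0 = 1 ≡ 1 (mod 2).
  s_2 = 1 + 1 + 1 + 0 = 3 ≡ 1 (mod 2).
  s_3 = 1 + 1 + 0 + 0 = 2 ≡ 0 (mod 2).
s = (1, 1, 0)^T — this equals column 6 of H (binary 110), so error is at position 6.
Correct: flip bit 6 of r = 1110010 to get c = 1110000.


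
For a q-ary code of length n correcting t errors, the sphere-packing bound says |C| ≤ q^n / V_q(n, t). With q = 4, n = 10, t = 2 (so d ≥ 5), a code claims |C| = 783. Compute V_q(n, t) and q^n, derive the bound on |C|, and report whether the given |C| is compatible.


V_q(n, t) = 436, q^n = 1048576, Hamming bound = 2404, |C| = 783 ≤ bound (satisfied).

Step 1: Compute V_q(n, t) = Σ_{j=0}^2 C(n, j) (q−1)^j.
  j = 0: C(10,0)·(3)^0 = 1·1 = 1.
  j = 1: C(10,1)·(3)^1 = 10·3 = 30.
  j = 2: C(10,2)·(3)^2 = 45·9 = 405.
  V_q(n, t) = 1 + 30 + 405 = 436.
Step 2: q^n = 4^10 = 1048576.
Step 3: Hamming bound ⌊q^n / V_q(n,t)⌋ = ⌊1048576/436⌋ = 2404.
Step 4: Compare |C| = 783 to 2404: satisfied.
The claimed |C| lies below the Hamming bound.


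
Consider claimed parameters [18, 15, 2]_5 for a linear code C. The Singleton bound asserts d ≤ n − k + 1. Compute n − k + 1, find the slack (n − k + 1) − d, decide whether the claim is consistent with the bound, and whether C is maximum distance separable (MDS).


Singleton RHS = n − k + 1 = 4, slack = 2, bound satisfied, not MDS.

Singleton bound: d ≤ n − k + 1.
Here n = 18, k = 15, so n − k + 1 = 4.
Given d = 2, check d ≤ 4: YES.
Slack = (n − k + 1) − d = 2.
The code is NOT MDS (slack = 2 > 0).
Description: the claimed parameters are [18, 15, 2]_5; such a code would be non-MDS.


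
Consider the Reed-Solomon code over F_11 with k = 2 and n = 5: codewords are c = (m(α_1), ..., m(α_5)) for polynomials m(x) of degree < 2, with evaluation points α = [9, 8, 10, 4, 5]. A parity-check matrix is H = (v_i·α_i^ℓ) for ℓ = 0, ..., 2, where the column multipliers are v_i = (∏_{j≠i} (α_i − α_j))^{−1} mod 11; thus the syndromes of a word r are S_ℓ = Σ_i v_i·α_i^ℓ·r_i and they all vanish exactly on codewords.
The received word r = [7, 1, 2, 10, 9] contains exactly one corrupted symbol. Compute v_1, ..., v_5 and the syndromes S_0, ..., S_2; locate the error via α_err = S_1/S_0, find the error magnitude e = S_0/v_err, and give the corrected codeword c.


S = (8, 7, 2), error at position 5, error magnitude e = 4, c = [7, 1, 2, 10, 5].

Step 1: column multipliers v_i = (∏_{j≠i}(α_i − α_j))^{−1} mod 11.
  i = 1 (α = 9): (9−8)(9−10)(9−4)(9−5) = 1·(−1)·5·4 = −20 ≡ 2, so v_1 = 2^{−1} = 6 (mod 11).
  i = 2 (α = 8): (8−9)(8−10)(8−4)(8−5) = (−1)·(−2)·4·3 = 24 ≡ 2, so v_2 = 2^{−1} = 6 (mod 11).
  i = 3 (α = 10): (10−9)(10−8)(10−4)(10−5) = 1·2·6·5 = 60 ≡ 5, so v_3 = 5^{−1} = 9 (mod 11).
  i = 4 (α = 4): (4−9)(4−8)(4−10)(4−5) = (−5)·(−4)·(−6)·(−1) = 120 ≡ 10, so v_4 = 10^{−1} = 10 (mod 11).
  i = 5 (α = 5): (5−9)(5−8)(5−10)(5−4) = (−4)·(−3)·(−5)·1 = −60 ≡ 6, so v_5 = 6^{−1} = 2 (mod 11).
  v = [6, 6, 9, 10, 2].
Step 2: syndromes of r = [7, 1, 2, 10, 9] (all sums mod 11).
  S_0 = Σ v_i r_i = 6·7 + 6·1 + 9·2 + 10·10 + 2·9 = 184 ≡ 8.
  S_1 = Σ v_i α_i r_i = 6·9·7 + 6·8·1 + 9·10·2 + 10·4·10 + 2·5·9 = 1096 ≡ 7.
  α_i^2 mod 11 = [4, 9, 1, 5, 3].
  S_2 = Σ v_i α_i^2 r_i = 6·4·7 + 6·9·1 + 9·1·2 + 10·5·10 + 2·3·9 = 794 ≡ 2.
  S = (8, 7, 2) ≠ 0, so r is not a codeword (an error is present).
Step 3: locate the error. For a single error e at position i, S_ℓ = v_i·e·α_i^ℓ, so α_err = S_1/S_0.
  S_0^{−1} = 8^{−1} = 7 (mod 11), so α_err = 7·7 = 49 ≡ 5 = α_5. Error position i = 5.
  Consistency check: S_2/S_1 = 2·8 = 16 ≡ 5 = α_err ✓ (single-error assumption holds).
Step 4: error magnitude e = S_0/v_5 = S_0·∏_{j≠5}(α_5 − α_j) = 8·6 = 48 ≡ 4 (mod 11).
Step 5: correct position 5: c_5 = r_5 − e = 9 − 4 ≡ 5 (mod 11). Hence c = [7, 1, 2, 10, 5].
  Check: interpolating c through the α_i gives m(x) = 8 + 6·x (degree < 2) with m(α_i) = c_i for every i, so c is indeed a codeword.


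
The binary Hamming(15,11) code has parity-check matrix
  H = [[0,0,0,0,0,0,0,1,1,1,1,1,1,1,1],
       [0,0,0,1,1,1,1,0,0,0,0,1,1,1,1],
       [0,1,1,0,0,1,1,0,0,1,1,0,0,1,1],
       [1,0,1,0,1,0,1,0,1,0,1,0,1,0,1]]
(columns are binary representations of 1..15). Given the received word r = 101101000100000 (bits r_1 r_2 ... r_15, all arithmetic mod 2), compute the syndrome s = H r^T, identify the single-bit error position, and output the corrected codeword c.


s = (1, 0, 1, 0)^T, error position = 10, corrected codeword c = 101101000000000

Compute s = H r^T mod 2 one row at a time:
  s_1 = 0 + 0 + 1 + 0 + 0 + 0 + 0 + 0 = 1 ≡ 1 (mod 2).
  s_2 = 1 + 0 + 1 + 0 + 0 + 0 + 0 + 0 = 2 ≡ 0 (mod 2).
  s_3 = 0 + 1 + 1 + 0 + 1 + 0 + 0 + 0 = 3 ≡ 1 (mod 2).
  s_4 = 1 + 1 + 0 + 0 + 0 + 0 + 0 + 0 = 2 ≡ 0 (mod 2).
s = (1, 0, 1, 0)^T — this equals column 10 of H (binary 1010), so error is at position 10.
Correct: flip bit 10 of r = 101101000100000 to get c = 101101000000000.


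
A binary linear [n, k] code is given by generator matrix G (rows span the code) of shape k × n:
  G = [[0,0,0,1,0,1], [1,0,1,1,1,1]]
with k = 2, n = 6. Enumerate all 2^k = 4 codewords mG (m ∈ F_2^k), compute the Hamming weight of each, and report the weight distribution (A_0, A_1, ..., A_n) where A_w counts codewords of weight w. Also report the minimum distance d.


Weight distribution: A_0 = 1, A_2 = 1, A_3 = 1, A_5 = 1. Minimum distance d = 2.

Enumerate all 2^2 = 4 messages m ∈ F_2^2.
For each, compute codeword c = mG in F_2^6, then tally its weight.
  m = 00 → c = 000000, weight = 0.
  m = 10 → c = 000101, weight = 2.
  m = 01 → c = 101111, weight = 5.
  m = 11 → c = 101010, weight = 3.
Tally weights:
  weight 0: 1 codewords.
  weight 2: 1 codewords.
  weight 3: 1 codewords.
  weight 5: 1 codewords.
Minimum distance d = smallest w > 0 with A_w > 0 = 2.
Sanity: Σ A_w = 4 = 2^2 = 4 ✓.


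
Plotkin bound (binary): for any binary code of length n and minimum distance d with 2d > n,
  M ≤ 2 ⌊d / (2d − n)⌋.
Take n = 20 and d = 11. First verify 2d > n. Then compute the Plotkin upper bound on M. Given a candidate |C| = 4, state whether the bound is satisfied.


Plotkin bound M ≤ 10; given |C| = 4 ≤ bound (satisfied).

Check applicability: 2d = 22, n = 20.
2d − n = 2 > 0, so Plotkin applies.
Compute d/(2d−n) = 11/2 ≈ 5.5000.
⌊d/(2d−n)⌋ = 5.
Plotkin bound: M ≤ 2·5 = 10.
Given |C| = 4, check: satisfied.
This |C| is below the Plotkin bound.


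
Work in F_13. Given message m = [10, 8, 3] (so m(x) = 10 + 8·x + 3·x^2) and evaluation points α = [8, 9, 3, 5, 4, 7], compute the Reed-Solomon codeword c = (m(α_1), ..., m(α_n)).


c = [6, 0, 9, 8, 12, 5]

Message polynomial: m(x) = 10 + 8·x + 3·x^2 (mod 13).
For each evaluation point α_i, compute m(α_i) mod 13:
  α_1 = 8: Horner steps 3 → 6 → 6, so m(8) = 6.
  α_2 = 9: Horner steps 3 → 9 → 0, so m(9) = 0.
  α_3 = 3: Horner steps 3 → 4 → 9, so m(3) = 9.
  α_4 = 5: Horner steps 3 → 10 → 8, so m(5) = 8.
  α_5 = 4: Horner steps 3 → 7 → 12, so m(4) = 12.
  α_6 = 7: Horner steps 3 → 3 → 5, so m(7) = 5.
Codeword c = [6, 0, 9, 8, 12, 5] ∈ F_13^6.


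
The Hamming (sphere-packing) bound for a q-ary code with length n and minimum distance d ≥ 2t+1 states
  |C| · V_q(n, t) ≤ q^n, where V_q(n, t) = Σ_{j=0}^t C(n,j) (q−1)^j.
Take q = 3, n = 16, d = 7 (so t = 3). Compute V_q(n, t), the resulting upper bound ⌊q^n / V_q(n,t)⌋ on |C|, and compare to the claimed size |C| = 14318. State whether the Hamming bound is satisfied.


V_q(n, t) = 4993, q^n = 43046721, Hamming bound = 8621, |C| = 14318 > bound (violated).

Step 1: Compute V_q(n, t) = Σ_{j=0}^3 C(n, j) (q−1)^j.
  j = 0: C(16,0)·(2)^0 = 1·1 = 1.
  j = 1: C(16,1)·(2)^1 = 16·2 = 32.
  j = 2: C(16,2)·(2)^2 = 120·4 = 480.
  j = 3: C(16,3)·(2)^3 = 560·8 = 4480.
  V_q(n, t) = 1 + 32 + 480 + 4480 = 4993.
Step 2: q^n = 3^16 = 43046721.
Step 3: Hamming bound ⌊q^n / V_q(n,t)⌋ = ⌊43046721/4993⌋ = 8621.
Step 4: Compare |C| = 14318 to 8621: violated.
The claimed |C| lies above the Hamming bound, so no 3-ary code of length 16 with d ≥ 7 can have 14318 codewords.


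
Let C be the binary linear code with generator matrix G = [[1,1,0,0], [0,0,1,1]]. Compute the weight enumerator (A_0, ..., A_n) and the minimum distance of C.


Weight distribution: A_0 = 1, A_2 = 2, A_4 = 1. Minimum distance d = 2.

Enumerate all 2^2 = 4 messages m ∈ F_2^2.
For each, compute codeword c = mG in F_2^4, then tally its weight.
  m = 00 → c = 0000, weight = 0.
  m = 10 → c = 1100, weight = 2.
  m = 01 → c = 0011, weight = 2.
  m = 11 → c = 1111, weight = 4.
Tally weights:
  weight 0: 1 codewords.
  weight 2: 2 codewords.
  weight 4: 1 codewords.
Minimum distance d = smallest w > 0 with A_w > 0 = 2.
Sanity: Σ A_w = 4 = 2^2 = 4 ✓.


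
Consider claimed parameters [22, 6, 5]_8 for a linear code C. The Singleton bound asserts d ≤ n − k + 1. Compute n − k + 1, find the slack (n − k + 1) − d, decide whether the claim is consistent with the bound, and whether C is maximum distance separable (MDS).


Singleton RHS = n − k + 1 = 17, slack = 12, bound satisfied, not MDS.

Singleton bound: d ≤ n − k + 1.
Here n = 22, k = 6, so n − k + 1 = 17.
Given d = 5, check d ≤ 17: YES.
Slack = (n − k + 1) − d = 12.
The code is NOT MDS (slack = 12 > 0).
Description: the claimed parameters are [22, 6, 5]_8; such a code would be non-MDS.


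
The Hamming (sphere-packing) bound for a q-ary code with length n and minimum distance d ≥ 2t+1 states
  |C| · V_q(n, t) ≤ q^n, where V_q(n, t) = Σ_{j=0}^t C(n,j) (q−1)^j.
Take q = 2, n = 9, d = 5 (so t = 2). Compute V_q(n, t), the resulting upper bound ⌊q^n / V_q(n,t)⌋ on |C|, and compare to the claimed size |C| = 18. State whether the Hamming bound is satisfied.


V_q(n, t) = 46, q^n = 512, Hamming bound = 11, |C| = 18 > bound (violated).

Step 1: Compute V_q(n, t) = Σ_{j=0}^2 C(n, j) (q−1)^j.
  j = 0: C(9,0)·(1)^0 = 1·1 = 1.
  j = 1: C(9,1)·(1)^1 = 9·1 = 9.
  j = 2: C(9,2)·(1)^2 = 36·1 = 36.
  V_q(n, t) = 1 + 9 + 36 = 46.
Step 2: q^n = 2^9 = 512.
Step 3: Hamming bound ⌊q^n / V_q(n,t)⌋ = ⌊512/46⌋ = 11.
Step 4: Compare |C| = 18 to 11: violated.
The claimed |C| lies above the Hamming bound, so no 2-ary code of length 9 with d ≥ 5 can have 18 codewords.


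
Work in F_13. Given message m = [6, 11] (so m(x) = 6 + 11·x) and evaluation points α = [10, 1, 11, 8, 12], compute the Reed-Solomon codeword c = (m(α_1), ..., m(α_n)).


c = [12, 4, 10, 3, 8]

Message polynomial: m(x) = 6 + 11·x (mod 13).
For each evaluation point α_i, compute m(α_i) mod 13:
  α_1 = 10: Horner steps 11 → 12, so m(10) = 12.
  α_2 = 1: Horner steps 11 → 4, so m(1) = 4.
  α_3 = 11: Horner steps 11 → 10, so m(11) = 10.
  α_4 = 8: Horner steps 11 → 3, so m(8) = 3.
  α_5 = 12: Horner steps 11 → 8, so m(12) = 8.
Codeword c = [12, 4, 10, 3, 8] ∈ F_13^5.


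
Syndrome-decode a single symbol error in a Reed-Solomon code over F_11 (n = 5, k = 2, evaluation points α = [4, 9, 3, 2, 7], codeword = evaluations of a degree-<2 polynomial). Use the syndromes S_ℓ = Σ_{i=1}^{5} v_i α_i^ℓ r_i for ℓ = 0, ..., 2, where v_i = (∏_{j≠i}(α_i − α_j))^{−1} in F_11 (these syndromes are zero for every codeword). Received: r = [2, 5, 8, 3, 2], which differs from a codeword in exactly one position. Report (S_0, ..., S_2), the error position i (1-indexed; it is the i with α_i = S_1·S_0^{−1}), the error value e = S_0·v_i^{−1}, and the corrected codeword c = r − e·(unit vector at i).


S = (7, 5, 2), error at position 5, error magnitude e = 7, c = [2, 5, 8, 3, 6].

Step 1: column multipliers v_i = (∏_{j≠i}(α_i − α_j))^{−1} mod 11.
  i = 1 (α = 4): (4−9)(4−3)(4−2)(4−7) = (−5)·1·2·(−3) = 30 ≡ 8, so v_1 = 8^{−1} = 7 (mod 11).
  i = 2 (α = 9): (9−4)(9−3)(9−2)(9−7) = 5·6·7·2 = 420 ≡ 2, so v_2 = 2^{−1} = 6 (mod 11).
  i = 3 (α = 3): (3−4)(3−9)(3−2)(3−7) = (−1)·(−6)·1·(−4) = −24 ≡ 9, so v_3 = 9^{−1} = 5 (mod 11).
  i = 4 (α = 2): (2−4)(2−9)(2−3)(2−7) = (−2)·(−7)·(−1)·(−5) = 70 ≡ 4, so v_4 = 4^{−1} = 3 (mod 11).
  i = 5 (α = 7): (7−4)(7−9)(7−3)(7−2) = 3·(−2)·4·5 = −120 ≡ 1, so v_5 = 1^{−1} = 1 (mod 11).
  v = [7, 6, 5, 3, 1].
Step 2: syndromes of r = [2, 5, 8, 3, 2] (all sums mod 11).
  S_0 = Σ v_i r_i = 7·2 + 6·5 + 5·8 + 3·3 + 1·2 = 95 ≡ 7.
  S_1 = Σ v_i α_i r_i = 7·4·2 + 6·9·5 + 5·3·8 + 3·2·3 + 1·7·2 = 478 ≡ 5.
  α_i^2 mod 11 = [5, 4, 9, 4, 5].
  S_2 = Σ v_i α_i^2 r_i = 7·5·2 + 6·4·5 + 5·9·8 + 3·4·3 + 1·5·2 = 596 ≡ 2.
  S = (7, 5, 2) ≠ 0, so r is not a codeword (an error is present).
Step 3: locate the error. For a single error e at position i, S_ℓ = v_i·e·α_i^ℓ, so α_err = S_1/S_0.
  S_0^{−1} = 7^{−1} = 8 (mod 11), so α_err = 5·8 = 40 ≡ 7 = α_5. Error position i = 5.
  Consistency check: S_2/S_1 = 2·9 = 18 ≡ 7 = α_err ✓ (single-error assumption holds).
Step 4: error magnitude e = S_0/v_5 = S_0·∏_{j≠5}(α_5 − α_j) = 7·1 = 7 ≡ 7 (mod 11).
Step 5: correct position 5: c_5 = r_5 − e = 2 − 7 ≡ 6 (mod 11). Hence c = [2, 5, 8, 3, 6].
  Check: interpolating c through the α_i gives m(x) = 4 + 5·x (degree < 2) with m(α_i) = c_i for every i, so c is indeed a codeword.
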